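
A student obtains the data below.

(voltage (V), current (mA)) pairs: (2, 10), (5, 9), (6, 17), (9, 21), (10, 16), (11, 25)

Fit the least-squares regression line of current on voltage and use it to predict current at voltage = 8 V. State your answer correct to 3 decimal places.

n = 6, Σx = 43, Σy = 98, Σxy = 791, Σx² = 367
Sxx = Σx² − (Σx)²/n = 367 − 308.166667 = 58.833333
Sxy = Σxy − (Σx)(Σy)/n = 791 − 702.333333 = 88.666667
b = Sxy/Sxx = 88.666667/58.833333 = 1.507082
a = ȳ − b·x̄ = 16.333333 − 1.507082·7.166667 = 5.532578
ŷ(8) = a + b·8 = 5.532578 + 1.507082·8 = 17.589235

17.589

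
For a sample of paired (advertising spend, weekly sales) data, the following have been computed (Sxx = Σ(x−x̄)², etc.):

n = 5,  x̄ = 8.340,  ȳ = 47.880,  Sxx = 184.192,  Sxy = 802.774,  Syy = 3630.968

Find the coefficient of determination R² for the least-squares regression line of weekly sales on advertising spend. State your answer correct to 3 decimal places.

0.964

R² = Sxy²/(Sxx·Syy) = (802.774)²/(184.192·3630.968) = 0.963593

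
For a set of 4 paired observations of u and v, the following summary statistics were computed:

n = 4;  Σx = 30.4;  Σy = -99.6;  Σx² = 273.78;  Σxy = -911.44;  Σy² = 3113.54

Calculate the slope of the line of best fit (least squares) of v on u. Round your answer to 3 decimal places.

-3.614

Sxx = Σx² − (Σx)²/n = 273.78 − 231.04 = 42.74
Sxy = Σxy − (Σx)(Σy)/n = -911.44 − (-756.96) = -154.48
b = Sxy/Sxx = -154.48/42.74 = -3.614413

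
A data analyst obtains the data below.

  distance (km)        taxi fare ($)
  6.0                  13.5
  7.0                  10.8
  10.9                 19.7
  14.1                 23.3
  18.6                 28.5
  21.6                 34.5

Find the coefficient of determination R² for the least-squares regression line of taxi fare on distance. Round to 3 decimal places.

0.972

n = 6, Σx = 78.2, Σy = 130.3, Σxy = 1975.16, Σx² = 1215.14, Σy² = 3232.37
Sxx = Σx² − (Σx)²/n = 1215.14 − 1019.206667 = 195.933333
Sxy = Σxy − (Σx)(Σy)/n = 1975.16 − 1698.243333 = 276.916667
Syy = Σy² − (Σy)²/n = 3232.37 − 2829.681667 = 402.688333
R² = Sxy²/(Sxx·Syy) = (276.916667)²/(195.933333·402.688333) = 0.971898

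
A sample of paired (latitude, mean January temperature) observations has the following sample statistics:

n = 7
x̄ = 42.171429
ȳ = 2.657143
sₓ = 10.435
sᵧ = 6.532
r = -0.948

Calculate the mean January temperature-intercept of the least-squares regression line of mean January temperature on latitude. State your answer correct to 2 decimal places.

b = r · sᵧ/sₓ = -0.948 · 6.532/10.435 = -0.593420
a = ȳ − b·x̄ = 2.657143 − (-0.593420)·42.171429 = 27.682506

27.68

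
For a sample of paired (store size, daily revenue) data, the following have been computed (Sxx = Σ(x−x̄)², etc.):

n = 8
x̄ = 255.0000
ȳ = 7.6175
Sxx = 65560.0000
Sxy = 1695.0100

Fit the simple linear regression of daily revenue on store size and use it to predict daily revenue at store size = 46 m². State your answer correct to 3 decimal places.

b = Sxy/Sxx = 1695.01/65560 = 0.025854
a = ȳ − b·x̄ = 7.6175 − 0.025854·255 = 1.024645
ŷ(46) = a + b·46 = 1.024645 + 0.025854·46 = 2.213945

2.214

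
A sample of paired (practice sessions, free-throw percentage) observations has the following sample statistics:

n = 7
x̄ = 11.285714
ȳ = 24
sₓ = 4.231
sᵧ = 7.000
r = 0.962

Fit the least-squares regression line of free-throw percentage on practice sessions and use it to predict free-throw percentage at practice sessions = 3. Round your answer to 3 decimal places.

10.813

b = r · sᵧ/sₓ = 0.962 · 7/4.231 = 1.591586
a = ȳ − b·x̄ = 24 − 1.591586·11.285714 = 6.037817
ŷ(3) = a + b·3 = 6.037817 + 1.591586·3 = 10.812574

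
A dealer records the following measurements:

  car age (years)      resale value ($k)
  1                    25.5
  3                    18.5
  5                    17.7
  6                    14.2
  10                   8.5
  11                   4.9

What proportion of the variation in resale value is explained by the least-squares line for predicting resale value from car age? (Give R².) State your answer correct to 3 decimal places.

n = 6, Σx = 36, Σy = 89.3, Σxy = 393.6, Σx² = 292, Σy² = 1603.69
Sxx = Σx² − (Σx)²/n = 292 − 216 = 76
Sxy = Σxy − (Σx)(Σy)/n = 393.6 − 535.8 = -142.2
Syy = Σy² − (Σy)²/n = 1603.69 − 1329.081667 = 274.608333
R² = Sxy²/(Sxx·Syy) = (-142.2)²/(76·274.608333) = 0.968884

0.969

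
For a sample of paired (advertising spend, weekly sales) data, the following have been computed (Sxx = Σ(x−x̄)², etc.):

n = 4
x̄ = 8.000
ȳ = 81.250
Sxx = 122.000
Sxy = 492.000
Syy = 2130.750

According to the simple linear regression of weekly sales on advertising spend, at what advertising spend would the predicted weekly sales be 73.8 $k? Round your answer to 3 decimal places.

6.153

b = Sxy/Sxx = 492/122 = 4.032787
a = ȳ − b·x̄ = 81.25 − 4.032787·8 = 48.987705
Set a + b·x = 73.8: x = (73.8 − 48.987705) / 4.032787 = 6.152642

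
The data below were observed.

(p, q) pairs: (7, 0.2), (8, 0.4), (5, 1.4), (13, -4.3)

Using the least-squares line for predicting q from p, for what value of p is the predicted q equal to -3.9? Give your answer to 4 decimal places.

12.8124

n = 4, Σx = 33, Σy = -2.3, Σxy = -44.3, Σx² = 307
Sxx = Σx² − (Σx)²/n = 307 − 272.25 = 34.75
Sxy = Σxy − (Σx)(Σy)/n = -44.3 − (-18.975) = -25.325
b = Sxy/Sxx = -25.325/34.75 = -0.728777
a = ȳ − b·x̄ = -0.575 − (-0.728777)·8.25 = 5.437410
Set a + b·x = -3.9: x = (-3.9 − 5.437410) / (-0.728777) = 12.812438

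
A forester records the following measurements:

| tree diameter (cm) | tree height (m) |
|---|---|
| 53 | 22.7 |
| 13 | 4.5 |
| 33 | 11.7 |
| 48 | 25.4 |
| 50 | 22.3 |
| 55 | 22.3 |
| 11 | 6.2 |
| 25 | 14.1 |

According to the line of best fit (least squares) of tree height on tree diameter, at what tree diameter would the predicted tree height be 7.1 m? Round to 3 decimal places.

n = 8, Σx = 288, Σy = 129.2, Σxy = 5629.1, Σx² = 12642
Sxx = Σx² − (Σx)²/n = 12642 − 10368 = 2274
Sxy = Σxy − (Σx)(Σy)/n = 5629.1 − 4651.2 = 977.9
b = Sxy/Sxx = 977.9/2274 = 0.430035
a = ȳ − b·x̄ = 16.15 − 0.430035·36 = 0.668734
Set a + b·x = 7.1: x = (7.1 − 0.668734) / 0.430035 = 14.955210

14.955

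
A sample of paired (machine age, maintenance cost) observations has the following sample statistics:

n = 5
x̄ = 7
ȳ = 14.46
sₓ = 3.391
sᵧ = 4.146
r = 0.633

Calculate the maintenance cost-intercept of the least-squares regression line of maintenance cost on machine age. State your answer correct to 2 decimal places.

9.04

b = r · sᵧ/sₓ = 0.633 · 4.146/3.391 = 0.773936
a = ȳ − b·x̄ = 14.46 − 0.773936·7 = 9.042446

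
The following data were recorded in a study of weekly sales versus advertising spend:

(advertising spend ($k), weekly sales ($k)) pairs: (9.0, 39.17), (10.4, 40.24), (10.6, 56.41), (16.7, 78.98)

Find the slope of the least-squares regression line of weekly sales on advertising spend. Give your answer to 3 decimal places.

n = 4, Σx = 46.7, Σy = 214.8, Σxy = 2687.938, Σx² = 580.41
Sxx = Σx² − (Σx)²/n = 580.41 − 545.2225 = 35.1875
Sxy = Σxy − (Σx)(Σy)/n = 2687.938 − 2507.79 = 180.148
b = Sxy/Sxx = 180.148/35.1875 = 5.119659

5.120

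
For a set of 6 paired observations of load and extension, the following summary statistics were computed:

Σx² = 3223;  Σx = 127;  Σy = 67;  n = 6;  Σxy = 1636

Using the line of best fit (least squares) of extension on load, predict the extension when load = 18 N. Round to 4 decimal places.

Sxx = Σx² − (Σx)²/n = 3223 − 2688.166667 = 534.833333
Sxy = Σxy − (Σx)(Σy)/n = 1636 − 1418.166667 = 217.833333
b = Sxy/Sxx = 217.833333/534.833333 = 0.407292
a = ȳ − b·x̄ = 11.166667 − 0.407292·21.166667 = 2.545653
ŷ(18) = a + b·18 = 2.545653 + 0.407292·18 = 9.876909

9.8769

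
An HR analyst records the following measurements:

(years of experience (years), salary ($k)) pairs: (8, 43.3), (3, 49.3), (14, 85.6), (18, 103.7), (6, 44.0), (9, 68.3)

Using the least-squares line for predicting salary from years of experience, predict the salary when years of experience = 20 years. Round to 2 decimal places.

n = 6, Σx = 58, Σy = 394.2, Σxy = 4438, Σx² = 710
Sxx = Σx² − (Σx)²/n = 710 − 560.666667 = 149.333333
Sxy = Σxy − (Σx)(Σy)/n = 4438 − 3810.6 = 627.4
b = Sxy/Sxx = 627.4/149.333333 = 4.201339
a = ȳ − b·x̄ = 65.7 − 4.201339·9.666667 = 25.087054
ŷ(20) = a + b·20 = 25.087054 + 4.201339·20 = 109.113839

109.11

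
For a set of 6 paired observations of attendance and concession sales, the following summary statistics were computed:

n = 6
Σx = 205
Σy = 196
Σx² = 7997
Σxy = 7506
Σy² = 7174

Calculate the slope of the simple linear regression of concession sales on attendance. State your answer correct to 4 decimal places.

Sxx = Σx² − (Σx)²/n = 7997 − 7004.166667 = 992.833333
Sxy = Σxy − (Σx)(Σy)/n = 7506 − 6696.666667 = 809.333333
b = Sxy/Sxx = 809.333333/992.833333 = 0.815175

0.8152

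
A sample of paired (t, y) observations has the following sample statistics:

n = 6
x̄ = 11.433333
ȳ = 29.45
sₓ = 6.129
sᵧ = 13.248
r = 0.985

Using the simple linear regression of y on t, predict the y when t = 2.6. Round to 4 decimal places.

10.6429

b = r · sᵧ/sₓ = 0.985 · 13.248/6.129 = 2.129104
a = ȳ − b·x̄ = 29.45 − 2.129104·11.433333 = 5.107242
ŷ(2.6) = a + b·2.6 = 5.107242 + 2.129104·2.6 = 10.642913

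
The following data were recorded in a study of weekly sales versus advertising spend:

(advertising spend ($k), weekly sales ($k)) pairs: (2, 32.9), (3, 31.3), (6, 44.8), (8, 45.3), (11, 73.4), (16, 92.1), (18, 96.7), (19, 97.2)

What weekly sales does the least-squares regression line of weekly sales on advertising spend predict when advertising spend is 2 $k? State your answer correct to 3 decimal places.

28.734

n = 8, Σx = 83, Σy = 513.7, Σxy = 6659.3, Σx² = 1175
Sxx = Σx² − (Σx)²/n = 1175 − 861.125 = 313.875
Sxy = Σxy − (Σx)(Σy)/n = 6659.3 − 5329.6375 = 1329.6625
b = Sxy/Sxx = 1329.6625/313.875 = 4.236280
a = ȳ − b·x̄ = 64.2125 − 4.236280·10.375 = 20.261091
ŷ(2) = a + b·2 = 20.261091 + 4.236280·2 = 28.733652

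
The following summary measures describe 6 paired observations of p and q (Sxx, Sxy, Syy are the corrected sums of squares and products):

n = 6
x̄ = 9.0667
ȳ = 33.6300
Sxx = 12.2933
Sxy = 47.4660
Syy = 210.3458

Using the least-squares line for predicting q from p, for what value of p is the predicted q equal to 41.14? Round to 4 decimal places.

11.0117

b = Sxy/Sxx = 47.466/12.2933 = 3.861128
a = ȳ − b·x̄ = 33.63 − 3.861128·9.0667 = -1.377686
Set a + b·x = 41.14: x = (41.14 − (-1.377686)) / 3.861128 = 11.011728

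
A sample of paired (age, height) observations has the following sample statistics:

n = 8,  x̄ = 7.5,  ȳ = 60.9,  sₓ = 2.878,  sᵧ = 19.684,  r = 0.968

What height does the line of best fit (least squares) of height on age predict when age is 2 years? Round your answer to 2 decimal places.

24.49

b = r · sᵧ/sₓ = 0.968 · 19.684/2.878 = 6.620609
a = ȳ − b·x̄ = 60.9 − 6.620609·7.5 = 11.245434
ŷ(2) = a + b·2 = 11.245434 + 6.620609·2 = 24.486652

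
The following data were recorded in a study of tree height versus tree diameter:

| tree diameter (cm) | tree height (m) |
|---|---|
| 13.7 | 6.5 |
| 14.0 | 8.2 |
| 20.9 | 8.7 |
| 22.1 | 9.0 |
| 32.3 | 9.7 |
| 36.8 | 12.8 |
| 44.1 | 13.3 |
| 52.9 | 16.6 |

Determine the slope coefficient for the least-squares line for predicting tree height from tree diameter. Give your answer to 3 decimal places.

n = 8, Σx = 236.8, Σy = 84.8, Σxy = 2833.6, Σx² = 8449.66
Sxx = Σx² − (Σx)²/n = 8449.66 − 7009.28 = 1440.38
Sxy = Σxy − (Σx)(Σy)/n = 2833.6 − 2510.08 = 323.52
b = Sxy/Sxx = 323.52/1440.38 = 0.224607

0.225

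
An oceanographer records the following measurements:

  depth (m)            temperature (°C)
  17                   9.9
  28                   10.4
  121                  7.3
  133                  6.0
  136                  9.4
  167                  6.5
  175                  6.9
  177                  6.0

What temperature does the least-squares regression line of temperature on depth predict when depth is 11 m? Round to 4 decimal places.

10.3807

n = 8, Σx = 954, Σy = 62.4, Σxy = 6774.2, Σx² = 141742
Sxx = Σx² − (Σx)²/n = 141742 − 113764.5 = 27977.5
Sxy = Σxy − (Σx)(Σy)/n = 6774.2 − 7441.2 = -667
b = Sxy/Sxx = -667/27977.5 = -0.023841
a = ȳ − b·x̄ = 7.8 − (-0.023841)·119.25 = 10.642990
ŷ(11) = a + b·11 = 10.642990 + (-0.023841)·11 = 10.380743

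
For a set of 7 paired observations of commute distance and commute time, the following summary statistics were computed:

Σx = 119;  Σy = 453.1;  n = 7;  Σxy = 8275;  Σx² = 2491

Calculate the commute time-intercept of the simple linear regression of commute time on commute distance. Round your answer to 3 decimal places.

Sxx = Σx² − (Σx)²/n = 2491 − 2023 = 468
Sxy = Σxy − (Σx)(Σy)/n = 8275 − 7702.7 = 572.3
b = Sxy/Sxx = 572.3/468 = 1.222863
a = ȳ − b·x̄ = 64.728571 − 1.222863·17 = 43.939896

43.940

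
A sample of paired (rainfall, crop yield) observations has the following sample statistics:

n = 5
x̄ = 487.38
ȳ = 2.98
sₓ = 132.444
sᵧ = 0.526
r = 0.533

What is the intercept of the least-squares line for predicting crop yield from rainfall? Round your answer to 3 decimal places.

b = r · sᵧ/sₓ = 0.533 · 0.526/132.444 = 0.002117
a = ȳ − b·x̄ = 2.98 − 0.002117·487.38 = 1.948312

1.948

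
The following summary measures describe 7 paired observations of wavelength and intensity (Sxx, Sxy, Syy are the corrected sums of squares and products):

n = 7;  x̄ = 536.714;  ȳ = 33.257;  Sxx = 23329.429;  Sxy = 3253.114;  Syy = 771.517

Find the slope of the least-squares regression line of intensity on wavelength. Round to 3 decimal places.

b = Sxy/Sxx = 3253.114/23329.429 = 0.139443

0.139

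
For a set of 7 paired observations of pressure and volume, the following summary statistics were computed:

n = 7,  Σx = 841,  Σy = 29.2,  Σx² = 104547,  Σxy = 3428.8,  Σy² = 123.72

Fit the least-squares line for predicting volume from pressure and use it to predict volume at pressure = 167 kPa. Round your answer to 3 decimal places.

Sxx = Σx² − (Σx)²/n = 104547 − 101040.142857 = 3506.857143
Sxy = Σxy − (Σx)(Σy)/n = 3428.8 − 3508.171429 = -79.371429
b = Sxy/Sxx = -79.371429/3506.857143 = -0.022633
a = ȳ − b·x̄ = 4.171429 − (-0.022633)·120.142857 = 6.890647
ŷ(167) = a + b·167 = 6.890647 + (-0.022633)·167 = 3.110901

3.111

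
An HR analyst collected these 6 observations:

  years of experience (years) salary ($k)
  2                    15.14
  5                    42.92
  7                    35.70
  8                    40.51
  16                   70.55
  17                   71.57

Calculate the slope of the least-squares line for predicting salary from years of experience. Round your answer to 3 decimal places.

n = 6, Σx = 55, Σy = 276.39, Σxy = 3164.35, Σx² = 687
Sxx = Σx² − (Σx)²/n = 687 − 504.166667 = 182.833333
Sxy = Σxy − (Σx)(Σy)/n = 3164.35 − 2533.575 = 630.775
b = Sxy/Sxx = 630.775/182.833333 = 3.45

3.450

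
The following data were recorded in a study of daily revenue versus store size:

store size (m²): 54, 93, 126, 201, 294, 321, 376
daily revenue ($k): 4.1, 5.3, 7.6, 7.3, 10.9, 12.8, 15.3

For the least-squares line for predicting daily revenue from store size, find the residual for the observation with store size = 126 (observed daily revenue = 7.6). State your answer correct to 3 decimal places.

n = 7, Σx = 1465, Σy = 63.3, Σxy = 16205.4, Σx² = 398695
Sxx = Σx² − (Σx)²/n = 398695 − 306603.571429 = 92091.428571
Sxy = Σxy − (Σx)(Σy)/n = 16205.4 − 13247.785714 = 2957.614286
b = Sxy/Sxx = 2957.614286/92091.428571 = 0.032116
a = ȳ − b·x̄ = 9.042857 − 0.032116·209.285714 = 2.321424
ŷ(126) = 2.321424 + 0.032116·126 = 6.368048
residual = y − ŷ = 7.6 − 6.368048 = 1.231952

1.232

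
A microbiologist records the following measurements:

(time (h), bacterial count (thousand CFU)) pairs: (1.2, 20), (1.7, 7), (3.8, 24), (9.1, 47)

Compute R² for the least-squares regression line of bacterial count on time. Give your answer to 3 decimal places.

n = 4, Σx = 15.8, Σy = 98, Σxy = 554.8, Σx² = 101.58, Σy² = 3234
Sxx = Σx² − (Σx)²/n = 101.58 − 62.41 = 39.17
Sxy = Σxy − (Σx)(Σy)/n = 554.8 − 387.1 = 167.7
Syy = Σy² − (Σy)²/n = 3234 − 2401 = 833
R² = Sxy²/(Sxx·Syy) = (167.7)²/(39.17·833) = 0.861921

0.862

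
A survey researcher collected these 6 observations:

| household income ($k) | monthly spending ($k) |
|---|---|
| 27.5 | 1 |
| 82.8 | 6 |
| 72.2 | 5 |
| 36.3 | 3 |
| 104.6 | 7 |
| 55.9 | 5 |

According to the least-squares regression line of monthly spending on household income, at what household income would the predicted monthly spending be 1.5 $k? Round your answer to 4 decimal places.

20.7772

n = 6, Σx = 379.3, Σy = 27, Σxy = 2005.9, Σx² = 28208.59
Sxx = Σx² − (Σx)²/n = 28208.59 − 23978.081667 = 4230.508333
Sxy = Σxy − (Σx)(Σy)/n = 2005.9 − 1706.85 = 299.05
b = Sxy/Sxx = 299.05/4230.508333 = 0.070689
a = ȳ − b·x̄ = 4.5 − 0.070689·63.216667 = 0.031283
Set a + b·x = 1.5: x = (1.5 − 0.031283) / 0.070689 = 20.777192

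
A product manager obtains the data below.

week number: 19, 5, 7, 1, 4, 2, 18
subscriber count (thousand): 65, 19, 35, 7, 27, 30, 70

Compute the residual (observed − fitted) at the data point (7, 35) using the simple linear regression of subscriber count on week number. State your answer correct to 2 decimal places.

n = 7, Σx = 56, Σy = 253, Σxy = 3010, Σx² = 780
Sxx = Σx² − (Σx)²/n = 780 − 448 = 332
Sxy = Σxy − (Σx)(Σy)/n = 3010 − 2024 = 986
b = Sxy/Sxx = 986/332 = 2.969880
a = ȳ − b·x̄ = 36.142857 − 2.969880·8 = 12.383821
ŷ(7) = 12.383821 + 2.969880·7 = 33.172978
residual = y − ŷ = 35 − 33.172978 = 1.827022

1.83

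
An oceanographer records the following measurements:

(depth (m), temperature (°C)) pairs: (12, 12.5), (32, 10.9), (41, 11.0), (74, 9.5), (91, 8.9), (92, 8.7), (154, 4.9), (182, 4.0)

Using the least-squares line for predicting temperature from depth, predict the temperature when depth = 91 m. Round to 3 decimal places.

8.488

n = 8, Σx = 678, Σy = 70.4, Σxy = 4745.7, Σx² = 81910
Sxx = Σx² − (Σx)²/n = 81910 − 57460.5 = 24449.5
Sxy = Σxy − (Σx)(Σy)/n = 4745.7 − 5966.4 = -1220.7
b = Sxy/Sxx = -1220.7/24449.5 = -0.049927
a = ȳ − b·x̄ = 8.8 − (-0.049927)·84.75 = 13.031347
ŷ(91) = a + b·91 = 13.031347 + (-0.049927)·91 = 8.487954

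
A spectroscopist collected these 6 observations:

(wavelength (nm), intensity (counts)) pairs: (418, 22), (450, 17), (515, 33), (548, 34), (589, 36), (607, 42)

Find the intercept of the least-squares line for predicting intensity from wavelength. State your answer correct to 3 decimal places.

-29.383

n = 6, Σx = 3127, Σy = 184, Σxy = 99171, Σx² = 1658123
Sxx = Σx² − (Σx)²/n = 1658123 − 1629688.166667 = 28434.833333
Sxy = Σxy − (Σx)(Σy)/n = 99171 − 95894.666667 = 3276.333333
b = Sxy/Sxx = 3276.333333/28434.833333 = 0.115223
a = ȳ − b·x̄ = 30.666667 − 0.115223·521.166667 = -29.383473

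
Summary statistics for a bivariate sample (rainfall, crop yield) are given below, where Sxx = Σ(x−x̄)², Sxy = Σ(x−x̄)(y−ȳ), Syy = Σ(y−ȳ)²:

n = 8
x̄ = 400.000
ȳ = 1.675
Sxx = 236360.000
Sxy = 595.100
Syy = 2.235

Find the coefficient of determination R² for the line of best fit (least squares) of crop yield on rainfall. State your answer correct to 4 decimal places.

0.6704

R² = Sxy²/(Sxx·Syy) = (595.1)²/(236360·2.235) = 0.670391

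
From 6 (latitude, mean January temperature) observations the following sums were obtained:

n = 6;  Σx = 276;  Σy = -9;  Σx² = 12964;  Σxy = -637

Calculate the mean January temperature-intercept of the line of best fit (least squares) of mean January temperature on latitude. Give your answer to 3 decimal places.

Sxx = Σx² − (Σx)²/n = 12964 − 12696 = 268
Sxy = Σxy − (Σx)(Σy)/n = -637 − (-414) = -223
b = Sxy/Sxx = -223/268 = -0.832090
a = ȳ − b·x̄ = -1.5 − (-0.832090)·46 = 36.776119

36.776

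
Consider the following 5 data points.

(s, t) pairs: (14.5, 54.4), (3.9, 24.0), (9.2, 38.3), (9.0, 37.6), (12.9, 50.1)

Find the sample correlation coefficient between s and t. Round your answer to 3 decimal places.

0.999

n = 5, Σx = 49.5, Σy = 204.4, Σxy = 2219.45, Σx² = 557.51, Σy² = 8926.02
Sxx = Σx² − (Σx)²/n = 557.51 − 490.05 = 67.46
Sxy = Σxy − (Σx)(Σy)/n = 2219.45 − 2023.56 = 195.89
Syy = Σy² − (Σy)²/n = 8926.02 − 8355.872 = 570.148
r = Sxy/√(Sxx·Syy) = 195.89/√(38462.18408) = 195.89/196.117781 = 0.998839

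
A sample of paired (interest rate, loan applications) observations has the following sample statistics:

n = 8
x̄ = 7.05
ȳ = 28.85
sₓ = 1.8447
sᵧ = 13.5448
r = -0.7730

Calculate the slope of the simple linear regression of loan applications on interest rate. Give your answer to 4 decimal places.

-5.6758

b = r · sᵧ/sₓ = -0.773 · 13.5448/1.8447 = -5.675790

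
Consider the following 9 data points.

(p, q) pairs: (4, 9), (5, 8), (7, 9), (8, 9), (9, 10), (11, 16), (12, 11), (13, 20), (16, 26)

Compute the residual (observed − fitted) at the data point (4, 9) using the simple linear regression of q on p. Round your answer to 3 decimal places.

3.486

n = 9, Σx = 85, Σy = 118, Σxy = 1285, Σx² = 925
Sxx = Σx² − (Σx)²/n = 925 − 802.777778 = 122.222222
Sxy = Σxy − (Σx)(Σy)/n = 1285 − 1114.444444 = 170.555556
b = Sxy/Sxx = 170.555556/122.222222 = 1.395455
a = ȳ − b·x̄ = 13.111111 − 1.395455·9.444444 = -0.068182
ŷ(4) = -0.068182 + 1.395455·4 = 5.513636
residual = y − ŷ = 9 − 5.513636 = 3.486364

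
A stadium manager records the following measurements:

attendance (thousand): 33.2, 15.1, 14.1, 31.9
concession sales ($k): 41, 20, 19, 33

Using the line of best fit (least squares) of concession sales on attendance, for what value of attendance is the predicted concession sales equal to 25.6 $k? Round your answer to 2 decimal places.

n = 4, Σx = 94.3, Σy = 113, Σxy = 2983.8, Σx² = 2546.67
Sxx = Σx² − (Σx)²/n = 2546.67 − 2223.1225 = 323.5475
Sxy = Σxy − (Σx)(Σy)/n = 2983.8 − 2663.975 = 319.825
b = Sxy/Sxx = 319.825/323.5475 = 0.988495
a = ȳ − b·x̄ = 28.25 − 0.988495·23.575 = 4.946237
Set a + b·x = 25.6: x = (25.6 − 4.946237) / 0.988495 = 20.894156

20.89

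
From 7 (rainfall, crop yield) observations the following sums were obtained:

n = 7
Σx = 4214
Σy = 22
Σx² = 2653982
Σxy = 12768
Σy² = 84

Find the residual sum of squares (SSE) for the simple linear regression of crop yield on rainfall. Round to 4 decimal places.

Sxx = Σx² − (Σx)²/n = 2653982 − 2536828 = 117154
Sxy = Σxy − (Σx)(Σy)/n = 12768 − 13244 = -476
Syy = Σy² − (Σy)²/n = 84 − 69.142857 = 14.857143
b = Sxy/Sxx = -476/117154 = -0.004063
SSE = Syy − b·Sxy = 14.857143 − (-0.004063)·(-476) = 12.923141

12.9231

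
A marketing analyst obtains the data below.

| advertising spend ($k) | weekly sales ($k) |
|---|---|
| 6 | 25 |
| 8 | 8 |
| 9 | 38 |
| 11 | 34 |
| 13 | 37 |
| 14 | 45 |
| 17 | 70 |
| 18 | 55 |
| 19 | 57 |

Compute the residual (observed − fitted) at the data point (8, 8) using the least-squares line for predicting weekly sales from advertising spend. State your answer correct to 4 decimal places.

n = 9, Σx = 115, Σy = 369, Σxy = 5304, Σx² = 1641
Sxx = Σx² − (Σx)²/n = 1641 − 1469.444444 = 171.555556
Sxy = Σxy − (Σx)(Σy)/n = 5304 − 4715 = 589
b = Sxy/Sxx = 589/171.555556 = 3.433290
a = ȳ − b·x̄ = 41 − 3.433290·12.777778 = -2.869819
ŷ(8) = -2.869819 + 3.433290·8 = 24.596503
residual = y − ŷ = 8 − 24.596503 = -16.596503

-16.5965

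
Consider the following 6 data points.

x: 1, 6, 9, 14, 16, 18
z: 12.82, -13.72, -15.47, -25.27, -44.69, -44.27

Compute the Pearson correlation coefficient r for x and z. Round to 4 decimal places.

-0.9679

n = 6, Σx = 64, Σy = -130.6, Σxy = -2074.41, Σx² = 894, Σy² = 5187.5136
Sxx = Σx² − (Σx)²/n = 894 − 682.666667 = 211.333333
Sxy = Σxy − (Σx)(Σy)/n = -2074.41 − (-1393.066667) = -681.343333
Syy = Σy² − (Σy)²/n = 5187.5136 − 2842.726667 = 2344.786933
r = Sxy/√(Sxx·Syy) = -681.343333/√(495531.638578) = -681.343333/703.940082 = -0.967900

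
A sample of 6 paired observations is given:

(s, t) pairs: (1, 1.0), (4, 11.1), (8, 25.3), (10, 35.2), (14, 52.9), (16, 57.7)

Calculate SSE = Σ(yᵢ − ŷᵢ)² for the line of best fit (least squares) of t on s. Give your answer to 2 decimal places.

n = 6, Σx = 53, Σy = 183.2, Σxy = 2263.6, Σx² = 633, Σy² = 8131.04
Sxx = Σx² − (Σx)²/n = 633 − 468.166667 = 164.833333
Sxy = Σxy − (Σx)(Σy)/n = 2263.6 − 1618.266667 = 645.333333
Syy = Σy² − (Σy)²/n = 8131.04 − 5593.706667 = 2537.333333
b = Sxy/Sxx = 645.333333/164.833333 = 3.915066
SSE = Syy − b·Sxy = 2537.333333 − 3.915066·645.333333 = 10.810920

10.81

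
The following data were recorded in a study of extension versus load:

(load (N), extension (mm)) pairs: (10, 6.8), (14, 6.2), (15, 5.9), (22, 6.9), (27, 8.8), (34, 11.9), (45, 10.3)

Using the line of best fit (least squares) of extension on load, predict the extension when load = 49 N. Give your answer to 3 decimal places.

n = 7, Σx = 167, Σy = 56.8, Σxy = 1500.8, Σx² = 4915
Sxx = Σx² − (Σx)²/n = 4915 − 3984.142857 = 930.857143
Sxy = Σxy − (Σx)(Σy)/n = 1500.8 − 1355.085714 = 145.714286
b = Sxy/Sxx = 145.714286/930.857143 = 0.156538
a = ȳ − b·x̄ = 8.114286 − 0.156538·23.857143 = 4.379742
ŷ(49) = a + b·49 = 4.379742 + 0.156538·49 = 12.050092

12.050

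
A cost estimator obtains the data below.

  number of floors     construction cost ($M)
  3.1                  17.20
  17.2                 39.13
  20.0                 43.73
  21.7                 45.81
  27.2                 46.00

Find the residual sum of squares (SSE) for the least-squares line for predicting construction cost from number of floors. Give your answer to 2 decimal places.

39.54

n = 5, Σx = 89.2, Σy = 191.87, Σxy = 3846.233, Σx² = 1916.18, Σy² = 7953.8659
Sxx = Σx² − (Σx)²/n = 1916.18 − 1591.328 = 324.852
Sxy = Σxy − (Σx)(Σy)/n = 3846.233 − 3422.9608 = 423.2722
Syy = Σy² − (Σy)²/n = 7953.8659 − 7362.81938 = 591.04652
b = Sxy/Sxx = 423.2722/324.852 = 1.302969
SSE = Syy − b·Sxy = 591.04652 − 1.302969·423.2722 = 39.535816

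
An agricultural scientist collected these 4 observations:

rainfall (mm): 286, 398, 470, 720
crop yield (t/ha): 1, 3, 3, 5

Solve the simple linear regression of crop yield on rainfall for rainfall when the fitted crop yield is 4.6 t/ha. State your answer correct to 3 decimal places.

655.654

n = 4, Σx = 1874, Σy = 12, Σxy = 6490, Σx² = 979500
Sxx = Σx² − (Σx)²/n = 979500 − 877969 = 101531
Sxy = Σxy − (Σx)(Σy)/n = 6490 − 5622 = 868
b = Sxy/Sxx = 868/101531 = 0.008549
a = ȳ − b·x̄ = 3 − 0.008549·468.5 = -1.005259
Set a + b·x = 4.6: x = (4.6 − (-1.005259)) / 0.008549 = 655.653917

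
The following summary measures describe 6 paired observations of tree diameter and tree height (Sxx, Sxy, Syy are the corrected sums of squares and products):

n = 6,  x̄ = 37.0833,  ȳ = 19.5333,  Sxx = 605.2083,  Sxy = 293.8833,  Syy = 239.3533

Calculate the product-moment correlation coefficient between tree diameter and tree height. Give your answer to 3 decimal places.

0.772

r = Sxy/√(Sxx·Syy) = 293.8833/√(144858.603792) = 293.8833/380.602948 = 0.772152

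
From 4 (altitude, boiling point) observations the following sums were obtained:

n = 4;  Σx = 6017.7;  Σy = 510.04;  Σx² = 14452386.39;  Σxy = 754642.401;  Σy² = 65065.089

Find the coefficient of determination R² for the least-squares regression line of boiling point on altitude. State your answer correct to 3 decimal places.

Sxx = Σx² − (Σx)²/n = 14452386.39 − 9053178.3225 = 5399208.0675
Sxy = Σxy − (Σx)(Σy)/n = 754642.401 − 767316.927 = -12674.526
Syy = Σy² − (Σy)²/n = 65065.089 − 65035.2004 = 29.8886
R² = Sxy²/(Sxx·Syy) = (-12674.526)²/(5399208.0675·29.8886) = 0.995469

0.995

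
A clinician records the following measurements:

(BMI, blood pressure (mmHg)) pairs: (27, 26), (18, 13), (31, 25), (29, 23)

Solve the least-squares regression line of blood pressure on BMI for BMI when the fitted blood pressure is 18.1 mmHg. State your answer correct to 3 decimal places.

n = 4, Σx = 105, Σy = 87, Σxy = 2378, Σx² = 2855
Sxx = Σx² − (Σx)²/n = 2855 − 2756.25 = 98.75
Sxy = Σxy − (Σx)(Σy)/n = 2378 − 2283.75 = 94.25
b = Sxy/Sxx = 94.25/98.75 = 0.954430
a = ȳ − b·x̄ = 21.75 − 0.954430·26.25 = -3.303797
Set a + b·x = 18.1: x = (18.1 − (-3.303797)) / 0.954430 = 22.425729

22.426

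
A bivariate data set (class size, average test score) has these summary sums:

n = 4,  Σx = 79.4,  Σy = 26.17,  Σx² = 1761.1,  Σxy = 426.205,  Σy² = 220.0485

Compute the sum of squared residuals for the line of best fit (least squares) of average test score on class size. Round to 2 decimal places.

Sxx = Σx² − (Σx)²/n = 1761.1 − 1576.09 = 185.01
Sxy = Σxy − (Σx)(Σy)/n = 426.205 − 519.4745 = -93.2695
Syy = Σy² − (Σy)²/n = 220.0485 − 171.217225 = 48.831275
b = Sxy/Sxx = -93.2695/185.01 = -0.504132
SSE = Syy − b·Sxy = 48.831275 − (-0.504132)·(-93.2695) = 1.811116

1.81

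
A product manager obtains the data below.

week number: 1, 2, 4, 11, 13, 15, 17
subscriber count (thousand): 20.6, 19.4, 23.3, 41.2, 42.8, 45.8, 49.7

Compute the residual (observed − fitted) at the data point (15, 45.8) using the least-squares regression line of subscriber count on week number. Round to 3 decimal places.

n = 7, Σx = 63, Σy = 242.8, Σxy = 2694.1, Σx² = 825
Sxx = Σx² − (Σx)²/n = 825 − 567 = 258
Sxy = Σxy − (Σx)(Σy)/n = 2694.1 − 2185.2 = 508.9
b = Sxy/Sxx = 508.9/258 = 1.972481
a = ȳ − b·x̄ = 34.685714 − 1.972481·9 = 16.933389
ŷ(15) = 16.933389 + 1.972481·15 = 46.520598
residual = y − ŷ = 45.8 − 46.520598 = -0.720598

-0.721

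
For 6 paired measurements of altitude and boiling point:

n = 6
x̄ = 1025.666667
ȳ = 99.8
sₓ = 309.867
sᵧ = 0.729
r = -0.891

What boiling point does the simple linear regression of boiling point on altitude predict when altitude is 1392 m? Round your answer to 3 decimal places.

b = r · sᵧ/sₓ = -0.891 · 0.729/309.867 = -0.002096
a = ȳ − b·x̄ = 99.8 − (-0.002096)·1025.666667 = 101.949989
ŷ(1392) = a + b·1392 = 101.949989 + (-0.002096)·1392 = 99.032097

99.032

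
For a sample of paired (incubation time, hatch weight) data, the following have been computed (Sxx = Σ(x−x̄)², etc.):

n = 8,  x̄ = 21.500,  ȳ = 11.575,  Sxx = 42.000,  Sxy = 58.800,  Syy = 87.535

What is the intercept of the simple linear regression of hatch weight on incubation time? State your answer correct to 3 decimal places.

b = Sxy/Sxx = 58.8/42 = 1.4
a = ȳ − b·x̄ = 11.575 − 1.4·21.5 = -18.525

-18.525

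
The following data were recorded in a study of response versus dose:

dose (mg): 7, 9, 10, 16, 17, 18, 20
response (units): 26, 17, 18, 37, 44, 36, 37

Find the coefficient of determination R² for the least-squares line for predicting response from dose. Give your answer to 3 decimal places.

0.685

n = 7, Σx = 97, Σy = 215, Σxy = 3243, Σx² = 1499, Σy² = 7259
Sxx = Σx² − (Σx)²/n = 1499 − 1344.142857 = 154.857143
Sxy = Σxy − (Σx)(Σy)/n = 3243 − 2979.285714 = 263.714286
Syy = Σy² − (Σy)²/n = 7259 − 6603.571429 = 655.428571
R² = Sxy²/(Sxx·Syy) = (263.714286)²/(154.857143·655.428571) = 0.685190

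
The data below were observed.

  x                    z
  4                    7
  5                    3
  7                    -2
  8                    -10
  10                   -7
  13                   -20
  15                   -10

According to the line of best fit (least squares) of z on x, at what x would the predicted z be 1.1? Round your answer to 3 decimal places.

n = 7, Σx = 62, Σy = -39, Σxy = -531, Σx² = 648
Sxx = Σx² − (Σx)²/n = 648 − 549.142857 = 98.857143
Sxy = Σxy − (Σx)(Σy)/n = -531 − (-345.428571) = -185.571429
b = Sxy/Sxx = -185.571429/98.857143 = -1.877168
a = ȳ − b·x̄ = -5.571429 − (-1.877168)·8.857143 = 11.054913
Set a + b·x = 1.1: x = (1.1 − 11.054913) / (-1.877168) = 5.303156

5.303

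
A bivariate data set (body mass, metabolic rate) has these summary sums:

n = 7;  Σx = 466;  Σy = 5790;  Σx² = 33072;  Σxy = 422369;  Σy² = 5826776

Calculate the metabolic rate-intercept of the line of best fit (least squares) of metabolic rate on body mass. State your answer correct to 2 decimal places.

-371.97

Sxx = Σx² − (Σx)²/n = 33072 − 31022.285714 = 2049.714286
Sxy = Σxy − (Σx)(Σy)/n = 422369 − 385448.571429 = 36920.428571
b = Sxy/Sxx = 36920.428571/2049.714286 = 18.012476
a = ȳ − b·x̄ = 827.142857 − 18.012476·66.571429 = -371.973376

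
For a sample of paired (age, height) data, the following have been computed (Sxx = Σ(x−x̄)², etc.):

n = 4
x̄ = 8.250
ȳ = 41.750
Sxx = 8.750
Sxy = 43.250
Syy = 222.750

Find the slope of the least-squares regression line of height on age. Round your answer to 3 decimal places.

b = Sxy/Sxx = 43.25/8.75 = 4.942857

4.943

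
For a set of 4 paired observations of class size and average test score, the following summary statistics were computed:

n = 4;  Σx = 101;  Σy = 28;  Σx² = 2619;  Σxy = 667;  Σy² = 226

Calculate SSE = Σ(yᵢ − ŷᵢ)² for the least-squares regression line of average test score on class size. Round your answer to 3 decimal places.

6.727

Sxx = Σx² − (Σx)²/n = 2619 − 2550.25 = 68.75
Sxy = Σxy − (Σx)(Σy)/n = 667 − 707 = -40
Syy = Σy² − (Σy)²/n = 226 − 196 = 30
b = Sxy/Sxx = -40/68.75 = -0.581818
SSE = Syy − b·Sxy = 30 − (-0.581818)·(-40) = 6.727273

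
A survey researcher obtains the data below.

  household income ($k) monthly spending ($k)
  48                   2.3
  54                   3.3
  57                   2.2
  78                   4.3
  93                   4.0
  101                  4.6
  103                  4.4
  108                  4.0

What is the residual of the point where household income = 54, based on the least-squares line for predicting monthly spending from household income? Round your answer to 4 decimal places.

0.5211

n = 8, Σx = 642, Σy = 29.1, Σxy = 2471.2, Σx² = 55676
Sxx = Σx² − (Σx)²/n = 55676 − 51520.5 = 4155.5
Sxy = Σxy − (Σx)(Σy)/n = 2471.2 − 2335.275 = 135.925
b = Sxy/Sxx = 135.925/4155.5 = 0.032710
a = ȳ − b·x̄ = 3.6375 − 0.032710·80.25 = 1.012550
ŷ(54) = 1.012550 + 0.032710·54 = 2.778871
residual = y − ŷ = 3.3 − 2.778871 = 0.521129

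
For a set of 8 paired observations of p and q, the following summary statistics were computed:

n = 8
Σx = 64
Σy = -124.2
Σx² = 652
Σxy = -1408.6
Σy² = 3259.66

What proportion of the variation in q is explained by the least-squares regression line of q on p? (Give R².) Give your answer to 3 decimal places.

0.924

Sxx = Σx² − (Σx)²/n = 652 − 512 = 140
Sxy = Σxy − (Σx)(Σy)/n = -1408.6 − (-993.6) = -415
Syy = Σy² − (Σy)²/n = 3259.66 − 1928.205 = 1331.455
R² = Sxy²/(Sxx·Syy) = (-415)²/(140·1331.455) = 0.923936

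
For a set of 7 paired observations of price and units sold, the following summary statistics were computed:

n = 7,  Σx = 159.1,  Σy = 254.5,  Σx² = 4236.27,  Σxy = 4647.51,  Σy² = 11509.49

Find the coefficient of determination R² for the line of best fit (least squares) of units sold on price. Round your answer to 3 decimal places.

0.924

Sxx = Σx² − (Σx)²/n = 4236.27 − 3616.115714 = 620.154286
Sxy = Σxy − (Σx)(Σy)/n = 4647.51 − 5784.421429 = -1136.911429
Syy = Σy² − (Σy)²/n = 11509.49 − 9252.892857 = 2256.597143
R² = Sxy²/(Sxx·Syy) = (-1136.911429)²/(620.154286·2256.597143) = 0.923633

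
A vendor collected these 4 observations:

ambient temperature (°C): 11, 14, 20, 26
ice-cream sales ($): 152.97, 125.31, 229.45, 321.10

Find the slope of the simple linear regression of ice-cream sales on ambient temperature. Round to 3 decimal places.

n = 4, Σx = 71, Σy = 828.83, Σxy = 16374.61, Σx² = 1393
Sxx = Σx² − (Σx)²/n = 1393 − 1260.25 = 132.75
Sxy = Σxy − (Σx)(Σy)/n = 16374.61 − 14711.7325 = 1662.8775
b = Sxy/Sxx = 1662.8775/132.75 = 12.526384

12.526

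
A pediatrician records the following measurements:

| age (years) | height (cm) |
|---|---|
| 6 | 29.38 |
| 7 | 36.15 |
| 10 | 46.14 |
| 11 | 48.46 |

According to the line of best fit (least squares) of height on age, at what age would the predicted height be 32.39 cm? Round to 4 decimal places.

6.4274

n = 4, Σx = 34, Σy = 160.13, Σxy = 1423.79, Σx² = 306
Sxx = Σx² − (Σx)²/n = 306 − 289 = 17
Sxy = Σxy − (Σx)(Σy)/n = 1423.79 − 1361.105 = 62.685
b = Sxy/Sxx = 62.685/17 = 3.687353
a = ȳ − b·x̄ = 40.0325 − 3.687353·8.5 = 8.69
Set a + b·x = 32.39: x = (32.39 − 8.69) / 3.687353 = 6.427375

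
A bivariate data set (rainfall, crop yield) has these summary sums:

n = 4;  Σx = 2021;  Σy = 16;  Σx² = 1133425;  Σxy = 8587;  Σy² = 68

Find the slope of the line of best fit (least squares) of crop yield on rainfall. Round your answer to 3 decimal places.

Sxx = Σx² − (Σx)²/n = 1133425 − 1021110.25 = 112314.75
Sxy = Σxy − (Σx)(Σy)/n = 8587 − 8084 = 503
b = Sxy/Sxx = 503/112314.75 = 0.004478

0.004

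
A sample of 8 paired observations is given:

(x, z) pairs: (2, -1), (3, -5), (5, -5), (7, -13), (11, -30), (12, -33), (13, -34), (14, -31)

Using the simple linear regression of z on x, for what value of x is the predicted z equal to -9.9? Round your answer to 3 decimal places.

5.305

n = 8, Σx = 67, Σy = -152, Σxy = -1735, Σx² = 717
Sxx = Σx² − (Σx)²/n = 717 − 561.125 = 155.875
Sxy = Σxy − (Σx)(Σy)/n = -1735 − (-1273) = -462
b = Sxy/Sxx = -462/155.875 = -2.963913
a = ȳ − b·x̄ = -19 − (-2.963913)·8.375 = 5.822775
Set a + b·x = -9.9: x = (-9.9 − 5.822775) / (-2.963913) = 5.304735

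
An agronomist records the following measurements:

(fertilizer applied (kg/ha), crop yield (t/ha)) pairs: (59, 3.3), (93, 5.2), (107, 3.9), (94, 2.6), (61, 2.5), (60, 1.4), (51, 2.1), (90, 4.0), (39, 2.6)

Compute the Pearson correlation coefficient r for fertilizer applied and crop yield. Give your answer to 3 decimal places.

n = 9, Σx = 654, Σy = 27.6, Σxy = 2145, Σx² = 51958, Σy² = 95.28
Sxx = Σx² − (Σx)²/n = 51958 − 47524 = 4434
Sxy = Σxy − (Σx)(Σy)/n = 2145 − 2005.6 = 139.4
Syy = Σy² − (Σy)²/n = 95.28 − 84.64 = 10.64
r = Sxy/√(Sxx·Syy) = 139.4/√(47177.76) = 139.4/217.204420 = 0.641792

0.642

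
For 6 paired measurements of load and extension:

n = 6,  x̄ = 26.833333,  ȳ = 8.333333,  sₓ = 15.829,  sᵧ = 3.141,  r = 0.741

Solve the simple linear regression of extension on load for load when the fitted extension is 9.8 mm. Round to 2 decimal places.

b = r · sᵧ/sₓ = 0.741 · 3.141/15.829 = 0.147039
a = ȳ − b·x̄ = 8.333333 − 0.147039·26.833333 = 4.387785
Set a + b·x = 9.8: x = (9.8 − 4.387785) / 0.147039 = 36.808010

36.81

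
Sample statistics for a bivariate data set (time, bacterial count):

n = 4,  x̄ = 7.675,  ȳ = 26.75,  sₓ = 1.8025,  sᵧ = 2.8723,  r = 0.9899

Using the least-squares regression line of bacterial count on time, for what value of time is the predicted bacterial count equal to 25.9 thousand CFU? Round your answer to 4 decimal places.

7.1361

b = r · sᵧ/sₓ = 0.9899 · 2.8723/1.8025 = 1.577415
a = ȳ − b·x̄ = 26.75 − 1.577415·7.675 = 14.643343
Set a + b·x = 25.9: x = (25.9 − 14.643343) / 1.577415 = 7.136144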